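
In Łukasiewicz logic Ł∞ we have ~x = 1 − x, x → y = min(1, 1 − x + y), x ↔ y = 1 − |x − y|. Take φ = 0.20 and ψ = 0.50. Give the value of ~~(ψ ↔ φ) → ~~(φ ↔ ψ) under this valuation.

ψ ↔ φ = 1 − |0.50 − 0.20| = 1 − 0.30 = 0.70
~(ψ ↔ φ) = 1 − 0.70 = 0.30
~~(ψ ↔ φ) = 1 − 0.30 = 0.70
φ ↔ ψ = 1 − |0.20 − 0.50| = 1 − 0.30 = 0.70
~(φ ↔ ψ) = 1 − 0.70 = 0.30
~~(φ ↔ ψ) = 1 − 0.30 = 0.70
~~(ψ ↔ φ) → ~~(φ ↔ ψ) = min(1, 1 − 0.70 + 0.70) = min(1, 1.00) = 1.00

1.00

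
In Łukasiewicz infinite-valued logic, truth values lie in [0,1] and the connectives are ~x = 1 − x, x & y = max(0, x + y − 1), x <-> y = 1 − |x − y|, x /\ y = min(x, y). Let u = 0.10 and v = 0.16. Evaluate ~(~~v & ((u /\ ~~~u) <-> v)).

0.90

~v = 1 − 0.16 = 0.84
~~v = 1 − 0.84 = 0.16
~u = 1 − 0.10 = 0.90
~~u = 1 − 0.90 = 0.10
~~~u = 1 − 0.10 = 0.90
u /\ ~~~u = min(0.10, 0.90) = 0.10
(u /\ ~~~u) <-> v = 1 − |0.10 − 0.16| = 1 − 0.06 = 0.94
~~v & ((u /\ ~~~u) <-> v) = max(0, 0.16 + 0.94 − 1) = max(0, 0.10) = 0.10
~(~~v & ((u /\ ~~~u) <-> v)) = 1 − 0.10 = 0.90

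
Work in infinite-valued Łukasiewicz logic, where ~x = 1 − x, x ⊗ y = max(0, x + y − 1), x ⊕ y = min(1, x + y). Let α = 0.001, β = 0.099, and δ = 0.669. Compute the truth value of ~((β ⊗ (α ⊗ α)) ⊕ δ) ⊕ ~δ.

α ⊗ α = max(0, 0.001 + 0.001 − 1) = max(0, -0.998) = 0.000
β ⊗ (α ⊗ α) = max(0, 0.099 + 0.000 − 1) = max(0, -0.901) = 0.000
(β ⊗ (α ⊗ α)) ⊕ δ = min(1, 0.000 + 0.669) = min(1, 0.669) = 0.669
~((β ⊗ (α ⊗ α)) ⊕ δ) = 1 − 0.669 = 0.331
~δ = 1 − 0.669 = 0.331
~((β ⊗ (α ⊗ α)) ⊕ δ) ⊕ ~δ = min(1, 0.331 + 0.331) = min(1, 0.662) = 0.662

0.662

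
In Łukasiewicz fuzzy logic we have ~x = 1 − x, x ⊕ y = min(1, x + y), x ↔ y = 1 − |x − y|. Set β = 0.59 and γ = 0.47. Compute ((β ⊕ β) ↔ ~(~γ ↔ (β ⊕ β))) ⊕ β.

1.00

β ⊕ β = min(1, 0.59 + 0.59) = min(1, 1.18) = 1.00
~γ = 1 − 0.47 = 0.53
~γ ↔ (β ⊕ β) = 1 − |0.53 − 1.00| = 1 − 0.47 = 0.53
~(~γ ↔ (β ⊕ β)) = 1 − 0.53 = 0.47
(β ⊕ β) ↔ ~(~γ ↔ (β ⊕ β)) = 1 − |1.00 − 0.47| = 1 − 0.53 = 0.47
((β ⊕ β) ↔ ~(~γ ↔ (β ⊕ β))) ⊕ β = min(1, 0.47 + 0.59) = min(1, 1.06) = 1.00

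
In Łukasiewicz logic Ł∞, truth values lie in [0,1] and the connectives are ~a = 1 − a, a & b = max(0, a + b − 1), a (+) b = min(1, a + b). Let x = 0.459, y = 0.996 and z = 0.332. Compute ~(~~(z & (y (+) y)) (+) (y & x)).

0.213

y (+) y = min(1, 0.996 + 0.996) = min(1, 1.992) = 1.000
z & (y (+) y) = max(0, 0.332 + 1.000 − 1) = max(0, 0.332) = 0.332
~(z & (y (+) y)) = 1 − 0.332 = 0.668
~~(z & (y (+) y)) = 1 − 0.668 = 0.332
y & x = max(0, 0.996 + 0.459 − 1) = max(0, 0.455) = 0.455
~~(z & (y (+) y)) (+) (y & x) = min(1, 0.332 + 0.455) = min(1, 0.787) = 0.787
~(~~(z & (y (+) y)) (+) (y & x)) = 1 − 0.787 = 0.213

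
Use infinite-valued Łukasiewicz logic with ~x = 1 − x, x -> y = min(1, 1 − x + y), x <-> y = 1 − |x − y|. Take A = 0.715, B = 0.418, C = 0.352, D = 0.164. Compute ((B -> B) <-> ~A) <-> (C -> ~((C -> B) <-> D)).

0.285

B -> B = min(1, 1 − 0.418 + 0.418) = min(1, 1.000) = 1.000
~A = 1 − 0.715 = 0.285
(B -> B) <-> ~A = 1 − |1.000 − 0.285| = 1 − 0.715 = 0.285
C -> B = min(1, 1 − 0.352 + 0.418) = min(1, 1.066) = 1.000
(C -> B) <-> D = 1 − |1.000 − 0.164| = 1 − 0.836 = 0.164
~((C -> B) <-> D) = 1 − 0.164 = 0.836
C -> ~((C -> B) <-> D) = min(1, 1 − 0.352 + 0.836) = min(1, 1.484) = 1.000
((B -> B) <-> ~A) <-> (C -> ~((C -> B) <-> D)) = 1 − |0.285 − 1.000| = 1 − 0.715 = 0.285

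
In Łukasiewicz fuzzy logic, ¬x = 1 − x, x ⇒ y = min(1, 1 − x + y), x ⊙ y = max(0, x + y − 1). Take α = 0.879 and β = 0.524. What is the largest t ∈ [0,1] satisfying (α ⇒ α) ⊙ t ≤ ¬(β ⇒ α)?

0.000

α ⇒ α = min(1, 1 − 0.879 + 0.879) = min(1, 1.000) = 1.000
So the left factor is α ⇒ α = 1.000.
β ⇒ α = min(1, 1 − 0.524 + 0.879) = min(1, 1.355) = 1.000
¬(β ⇒ α) = 1 − 1.000 = 0.000
So the right-hand bound is ¬(β ⇒ α) = 0.000.
The residuum of the Łukasiewicz t-norm gives the supremum: min(1, 1 − 1.000 + 0.000).
1 − 1.000 + 0.000 = 0.000, so t = min(1, 0.000) = 0.000.
Check: 1.000 ⊙ 0.000 = max(0, 0.000) = 0.000 ≤ 0.000.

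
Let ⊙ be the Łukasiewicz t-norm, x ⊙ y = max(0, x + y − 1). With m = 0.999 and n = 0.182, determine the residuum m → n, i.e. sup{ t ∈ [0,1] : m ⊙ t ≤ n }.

The residuum of the Łukasiewicz t-norm gives the supremum: min(1, 1 − 0.999 + 0.182).
1 − 0.999 + 0.182 = 0.183, so t = min(1, 0.183) = 0.183.
Check: 0.999 ⊙ 0.183 = max(0, 0.182) = 0.182 ≤ 0.182.

0.183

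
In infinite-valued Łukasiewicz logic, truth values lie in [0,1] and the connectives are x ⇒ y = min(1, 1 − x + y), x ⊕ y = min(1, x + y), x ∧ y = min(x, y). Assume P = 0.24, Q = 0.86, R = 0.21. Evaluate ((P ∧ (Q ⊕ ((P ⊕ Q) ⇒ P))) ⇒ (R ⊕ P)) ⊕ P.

P ⊕ Q = min(1, 0.24 + 0.86) = min(1, 1.10) = 1.00
(P ⊕ Q) ⇒ P = min(1, 1 − 1.00 + 0.24) = min(1, 0.24) = 0.24
Q ⊕ ((P ⊕ Q) ⇒ P) = min(1, 0.86 + 0.24) = min(1, 1.10) = 1.00
P ∧ (Q ⊕ ((P ⊕ Q) ⇒ P)) = min(0.24, 1.00) = 0.24
R ⊕ P = min(1, 0.21 + 0.24) = min(1, 0.45) = 0.45
(P ∧ (Q ⊕ ((P ⊕ Q) ⇒ P))) ⇒ (R ⊕ P) = min(1, 1 − 0.24 + 0.45) = min(1, 1.21) = 1.00
((P ∧ (Q ⊕ ((P ⊕ Q) ⇒ P))) ⇒ (R ⊕ P)) ⊕ P = min(1, 1.00 + 0.24) = min(1, 1.24) = 1.00

1.00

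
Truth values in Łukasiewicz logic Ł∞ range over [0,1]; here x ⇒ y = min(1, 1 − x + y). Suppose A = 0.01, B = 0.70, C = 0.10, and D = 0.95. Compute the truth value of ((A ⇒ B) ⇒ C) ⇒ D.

1.00

A ⇒ B = min(1, 1 − 0.01 + 0.70) = min(1, 1.69) = 1.00
(A ⇒ B) ⇒ C = min(1, 1 − 1.00 + 0.10) = min(1, 0.10) = 0.10
((A ⇒ B) ⇒ C) ⇒ D = min(1, 1 − 0.10 + 0.95) = min(1, 1.85) = 1.00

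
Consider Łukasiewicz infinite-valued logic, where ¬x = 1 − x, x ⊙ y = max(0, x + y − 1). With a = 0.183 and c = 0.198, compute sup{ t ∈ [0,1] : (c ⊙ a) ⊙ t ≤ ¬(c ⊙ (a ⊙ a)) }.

1.000

c ⊙ a = max(0, 0.198 + 0.183 − 1) = max(0, -0.619) = 0.000
So the left factor is c ⊙ a = 0.000.
a ⊙ a = max(0, 0.183 + 0.183 − 1) = max(0, -0.634) = 0.000
c ⊙ (a ⊙ a) = max(0, 0.198 + 0.000 − 1) = max(0, -0.802) = 0.000
¬(c ⊙ (a ⊙ a)) = 1 − 0.000 = 1.000
So the right-hand bound is ¬(c ⊙ (a ⊙ a)) = 1.000.
The residuum of the Łukasiewicz t-norm gives the supremum: min(1, 1 − 0.000 + 1.000).
1 − 0.000 + 1.000 = 2.000, so t = min(1, 2.000) = 1.000.
Check: 0.000 ⊙ 1.000 = max(0, 0.000) = 0.000 ≤ 1.000.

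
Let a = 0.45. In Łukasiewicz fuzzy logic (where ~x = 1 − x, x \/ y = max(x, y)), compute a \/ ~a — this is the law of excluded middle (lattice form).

0.55

~a = 1 − 0.45 = 0.55
a \/ ~a = max(0.45, 0.55) = 0.55
(The value 0.55 < 1 shows this instance is not satisfied; not a Ł∞-tautology — its value is max(a, 1−a).)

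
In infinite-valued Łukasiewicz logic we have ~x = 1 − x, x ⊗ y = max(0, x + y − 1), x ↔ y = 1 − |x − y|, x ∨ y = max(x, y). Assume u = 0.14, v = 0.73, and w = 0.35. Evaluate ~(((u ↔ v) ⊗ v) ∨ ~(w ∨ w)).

0.35

u ↔ v = 1 − |0.14 − 0.73| = 1 − 0.59 = 0.41
(u ↔ v) ⊗ v = max(0, 0.41 + 0.73 − 1) = max(0, 0.14) = 0.14
w ∨ w = max(0.35, 0.35) = 0.35
~(w ∨ w) = 1 − 0.35 = 0.65
((u ↔ v) ⊗ v) ∨ ~(w ∨ w) = max(0.14, 0.65) = 0.65
~(((u ↔ v) ⊗ v) ∨ ~(w ∨ w)) = 1 − 0.65 = 0.35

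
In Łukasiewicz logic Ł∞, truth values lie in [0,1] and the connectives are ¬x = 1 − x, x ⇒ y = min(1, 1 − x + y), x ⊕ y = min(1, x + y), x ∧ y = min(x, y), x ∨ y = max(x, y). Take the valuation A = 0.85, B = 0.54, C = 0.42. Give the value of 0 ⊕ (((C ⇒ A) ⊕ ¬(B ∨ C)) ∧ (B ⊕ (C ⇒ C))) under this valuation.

C ⇒ A = min(1, 1 − 0.42 + 0.85) = min(1, 1.43) = 1.00
B ∨ C = max(0.54, 0.42) = 0.54
¬(B ∨ C) = 1 − 0.54 = 0.46
(C ⇒ A) ⊕ ¬(B ∨ C) = min(1, 1.00 + 0.46) = min(1, 1.46) = 1.00
C ⇒ C = min(1, 1 − 0.42 + 0.42) = min(1, 1.00) = 1.00
B ⊕ (C ⇒ C) = min(1, 0.54 + 1.00) = min(1, 1.54) = 1.00
((C ⇒ A) ⊕ ¬(B ∨ C)) ∧ (B ⊕ (C ⇒ C)) = min(1.00, 1.00) = 1.00
0 ⊕ (((C ⇒ A) ⊕ ¬(B ∨ C)) ∧ (B ⊕ (C ⇒ C))) = min(1, 0.00 + 1.00) = min(1, 1.00) = 1.00

1.00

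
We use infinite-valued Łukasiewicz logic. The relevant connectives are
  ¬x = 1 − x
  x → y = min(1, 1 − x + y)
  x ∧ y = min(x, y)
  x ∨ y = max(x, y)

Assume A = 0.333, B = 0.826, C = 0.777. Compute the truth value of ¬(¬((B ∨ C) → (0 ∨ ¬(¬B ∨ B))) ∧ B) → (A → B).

1.000

B ∨ C = max(0.826, 0.777) = 0.826
¬B = 1 − 0.826 = 0.174
¬B ∨ B = max(0.174, 0.826) = 0.826
¬(¬B ∨ B) = 1 − 0.826 = 0.174
0 ∨ ¬(¬B ∨ B) = max(0.000, 0.174) = 0.174
(B ∨ C) → (0 ∨ ¬(¬B ∨ B)) = min(1, 1 − 0.826 + 0.174) = min(1, 0.348) = 0.348
¬((B ∨ C) → (0 ∨ ¬(¬B ∨ B))) = 1 − 0.348 = 0.652
¬((B ∨ C) → (0 ∨ ¬(¬B ∨ B))) ∧ B = min(0.652, 0.826) = 0.652
¬(¬((B ∨ C) → (0 ∨ ¬(¬B ∨ B))) ∧ B) = 1 − 0.652 = 0.348
A → B = min(1, 1 − 0.333 + 0.826) = min(1, 1.493) = 1.000
¬(¬((B ∨ C) → (0 ∨ ¬(¬B ∨ B))) ∧ B) → (A → B) = min(1, 1 − 0.348 + 1.000) = min(1, 1.652) = 1.000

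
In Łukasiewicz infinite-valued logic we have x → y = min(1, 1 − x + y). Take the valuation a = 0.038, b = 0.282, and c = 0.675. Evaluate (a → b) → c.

0.675

a → b = min(1, 1 − 0.038 + 0.282) = min(1, 1.244) = 1.000
(a → b) → c = min(1, 1 − 1.000 + 0.675) = min(1, 0.675) = 0.675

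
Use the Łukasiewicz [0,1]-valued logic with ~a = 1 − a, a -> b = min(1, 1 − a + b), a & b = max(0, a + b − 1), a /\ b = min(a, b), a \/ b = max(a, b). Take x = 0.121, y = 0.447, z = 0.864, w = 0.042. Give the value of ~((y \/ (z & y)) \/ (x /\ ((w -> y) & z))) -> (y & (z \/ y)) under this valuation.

z & y = max(0, 0.864 + 0.447 − 1) = max(0, 0.311) = 0.311
y \/ (z & y) = max(0.447, 0.311) = 0.447
w -> y = min(1, 1 − 0.042 + 0.447) = min(1, 1.405) = 1.000
(w -> y) & z = max(0, 1.000 + 0.864 − 1) = max(0, 0.864) = 0.864
x /\ ((w -> y) & z) = min(0.121, 0.864) = 0.121
(y \/ (z & y)) \/ (x /\ ((w -> y) & z)) = max(0.447, 0.121) = 0.447
~((y \/ (z & y)) \/ (x /\ ((w -> y) & z))) = 1 − 0.447 = 0.553
z \/ y = max(0.864, 0.447) = 0.864
y & (z \/ y) = max(0, 0.447 + 0.864 − 1) = max(0, 0.311) = 0.311
~((y \/ (z & y)) \/ (x /\ ((w -> y) & z))) -> (y & (z \/ y)) = min(1, 1 − 0.553 + 0.311) = min(1, 0.758) = 0.758

0.758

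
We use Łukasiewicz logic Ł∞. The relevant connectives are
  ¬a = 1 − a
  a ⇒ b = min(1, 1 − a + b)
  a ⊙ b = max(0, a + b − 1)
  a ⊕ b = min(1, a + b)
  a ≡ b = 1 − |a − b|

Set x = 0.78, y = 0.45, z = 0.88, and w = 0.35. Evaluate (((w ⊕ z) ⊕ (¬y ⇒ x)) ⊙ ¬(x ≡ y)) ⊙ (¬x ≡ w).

0.20

w ⊕ z = min(1, 0.35 + 0.88) = min(1, 1.23) = 1.00
¬y = 1 − 0.45 = 0.55
¬y ⇒ x = min(1, 1 − 0.55 + 0.78) = min(1, 1.23) = 1.00
(w ⊕ z) ⊕ (¬y ⇒ x) = min(1, 1.00 + 1.00) = min(1, 2.00) = 1.00
x ≡ y = 1 − |0.78 − 0.45| = 1 − 0.33 = 0.67
¬(x ≡ y) = 1 − 0.67 = 0.33
((w ⊕ z) ⊕ (¬y ⇒ x)) ⊙ ¬(x ≡ y) = max(0, 1.00 + 0.33 − 1) = max(0, 0.33) = 0.33
¬x = 1 − 0.78 = 0.22
¬x ≡ w = 1 − |0.22 − 0.35| = 1 − 0.13 = 0.87
(((w ⊕ z) ⊕ (¬y ⇒ x)) ⊙ ¬(x ≡ y)) ⊙ (¬x ≡ w) = max(0, 0.33 + 0.87 − 1) = max(0, 0.20) = 0.20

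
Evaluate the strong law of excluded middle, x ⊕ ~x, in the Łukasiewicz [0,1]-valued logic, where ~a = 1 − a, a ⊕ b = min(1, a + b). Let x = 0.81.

~x = 1 − 0.81 = 0.19
x ⊕ ~x = min(1, 0.81 + 0.19) = min(1, 1.00) = 1.00
(As expected: always 1 in Ł∞ since a ⊕ (1−a) = 1.)

1.00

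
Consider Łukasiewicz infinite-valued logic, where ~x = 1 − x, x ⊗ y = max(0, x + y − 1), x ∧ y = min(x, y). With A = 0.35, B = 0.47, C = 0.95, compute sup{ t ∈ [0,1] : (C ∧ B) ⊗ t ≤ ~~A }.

C ∧ B = min(0.95, 0.47) = 0.47
So the left factor is C ∧ B = 0.47.
~A = 1 − 0.35 = 0.65
~~A = 1 − 0.65 = 0.35
So the right-hand bound is ~~A = 0.35.
The residuum of the Łukasiewicz t-norm gives the supremum: min(1, 1 − 0.47 + 0.35).
1 − 0.47 + 0.35 = 0.88, so t = min(1, 0.88) = 0.88.
Check: 0.47 ⊗ 0.88 = max(0, 0.35) = 0.35 ≤ 0.35.

0.88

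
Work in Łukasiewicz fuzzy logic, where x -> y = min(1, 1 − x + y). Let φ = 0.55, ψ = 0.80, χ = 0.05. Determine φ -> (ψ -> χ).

ψ -> χ = min(1, 1 − 0.80 + 0.05) = min(1, 0.25) = 0.25
φ -> (ψ -> χ) = min(1, 1 − 0.55 + 0.25) = min(1, 0.70) = 0.70

0.70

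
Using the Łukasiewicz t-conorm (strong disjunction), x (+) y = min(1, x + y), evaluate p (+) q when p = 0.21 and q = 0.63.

0.84

p (+) q = min(1, 0.21 + 0.63) = min(1, 0.84) = 0.84
For comparison, the Gödel t-conorm max(x, y) would give 0.63.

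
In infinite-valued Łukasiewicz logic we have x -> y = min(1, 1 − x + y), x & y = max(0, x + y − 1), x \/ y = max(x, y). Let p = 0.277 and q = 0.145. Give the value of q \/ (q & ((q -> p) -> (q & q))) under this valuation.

q -> p = min(1, 1 − 0.145 + 0.277) = min(1, 1.132) = 1.000
q & q = max(0, 0.145 + 0.145 − 1) = max(0, -0.710) = 0.000
(q -> p) -> (q & q) = min(1, 1 − 1.000 + 0.000) = min(1, 0.000) = 0.000
q & ((q -> p) -> (q & q)) = max(0, 0.145 + 0.000 − 1) = max(0, -0.855) = 0.000
q \/ (q & ((q -> p) -> (q & q))) = max(0.145, 0.000) = 0.145

0.145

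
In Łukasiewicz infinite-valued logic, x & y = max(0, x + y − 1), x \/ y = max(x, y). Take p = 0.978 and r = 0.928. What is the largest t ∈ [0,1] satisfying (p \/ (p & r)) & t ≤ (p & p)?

0.978

p & r = max(0, 0.978 + 0.928 − 1) = max(0, 0.906) = 0.906
p \/ (p & r) = max(0.978, 0.906) = 0.978
So the left factor is p \/ (p & r) = 0.978.
p & p = max(0, 0.978 + 0.978 − 1) = max(0, 0.956) = 0.956
So the right-hand bound is p & p = 0.956.
The residuum of the Łukasiewicz t-norm gives the supremum: min(1, 1 − 0.978 + 0.956).
1 − 0.978 + 0.956 = 0.978, so t = min(1, 0.978) = 0.978.
Check: 0.978 & 0.978 = max(0, 0.956) = 0.956 ≤ 0.956.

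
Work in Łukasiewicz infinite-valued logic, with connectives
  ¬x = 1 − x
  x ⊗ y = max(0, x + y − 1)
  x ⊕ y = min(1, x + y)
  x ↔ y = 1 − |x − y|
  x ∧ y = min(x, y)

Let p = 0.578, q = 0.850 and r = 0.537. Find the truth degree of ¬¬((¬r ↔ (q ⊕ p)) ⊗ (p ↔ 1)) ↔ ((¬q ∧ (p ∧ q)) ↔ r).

0.428

¬r = 1 − 0.537 = 0.463
q ⊕ p = min(1, 0.850 + 0.578) = min(1, 1.428) = 1.000
¬r ↔ (q ⊕ p) = 1 − |0.463 − 1.000| = 1 − 0.537 = 0.463
p ↔ 1 = 1 − |0.578 − 1.000| = 1 − 0.422 = 0.578
(¬r ↔ (q ⊕ p)) ⊗ (p ↔ 1) = max(0, 0.463 + 0.578 − 1) = max(0, 0.041) = 0.041
¬((¬r ↔ (q ⊕ p)) ⊗ (p ↔ 1)) = 1 − 0.041 = 0.959
¬¬((¬r ↔ (q ⊕ p)) ⊗ (p ↔ 1)) = 1 − 0.959 = 0.041
¬q = 1 − 0.850 = 0.150
p ∧ q = min(0.578, 0.850) = 0.578
¬q ∧ (p ∧ q) = min(0.150, 0.578) = 0.150
(¬q ∧ (p ∧ q)) ↔ r = 1 − |0.150 − 0.537| = 1 − 0.387 = 0.613
¬¬((¬r ↔ (q ⊕ p)) ⊗ (p ↔ 1)) ↔ ((¬q ∧ (p ∧ q)) ↔ r) = 1 − |0.041 − 0.613| = 1 − 0.572 = 0.428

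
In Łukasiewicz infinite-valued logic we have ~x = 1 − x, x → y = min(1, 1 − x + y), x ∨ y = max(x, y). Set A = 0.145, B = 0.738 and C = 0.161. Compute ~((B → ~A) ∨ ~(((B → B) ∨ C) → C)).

0.000

~A = 1 − 0.145 = 0.855
B → ~A = min(1, 1 − 0.738 + 0.855) = min(1, 1.117) = 1.000
B → B = min(1, 1 − 0.738 + 0.738) = min(1, 1.000) = 1.000
(B → B) ∨ C = max(1.000, 0.161) = 1.000
((B → B) ∨ C) → C = min(1, 1 − 1.000 + 0.161) = min(1, 0.161) = 0.161
~(((B → B) ∨ C) → C) = 1 − 0.161 = 0.839
(B → ~A) ∨ ~(((B → B) ∨ C) → C) = max(1.000, 0.839) = 1.000
~((B → ~A) ∨ ~(((B → B) ∨ C) → C)) = 1 − 1.000 = 0.000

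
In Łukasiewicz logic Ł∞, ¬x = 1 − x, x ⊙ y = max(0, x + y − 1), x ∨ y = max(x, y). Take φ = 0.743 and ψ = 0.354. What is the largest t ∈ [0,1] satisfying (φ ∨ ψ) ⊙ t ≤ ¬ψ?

φ ∨ ψ = max(0.743, 0.354) = 0.743
So the left factor is φ ∨ ψ = 0.743.
¬ψ = 1 − 0.354 = 0.646
So the right-hand bound is ¬ψ = 0.646.
The residuum of the Łukasiewicz t-norm gives the supremum: min(1, 1 − 0.743 + 0.646).
1 − 0.743 + 0.646 = 0.903, so t = min(1, 0.903) = 0.903.
Check: 0.743 ⊙ 0.903 = max(0, 0.646) = 0.646 ≤ 0.646.

0.903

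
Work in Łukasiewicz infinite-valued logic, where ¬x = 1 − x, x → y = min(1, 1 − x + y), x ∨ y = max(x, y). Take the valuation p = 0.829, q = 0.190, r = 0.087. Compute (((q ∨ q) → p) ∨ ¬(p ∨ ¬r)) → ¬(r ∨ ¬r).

0.087

q ∨ q = max(0.190, 0.190) = 0.190
(q ∨ q) → p = min(1, 1 − 0.190 + 0.829) = min(1, 1.639) = 1.000
¬r = 1 − 0.087 = 0.913
p ∨ ¬r = max(0.829, 0.913) = 0.913
¬(p ∨ ¬r) = 1 − 0.913 = 0.087
((q ∨ q) → p) ∨ ¬(p ∨ ¬r) = max(1.000, 0.087) = 1.000
r ∨ ¬r = max(0.087, 0.913) = 0.913
¬(r ∨ ¬r) = 1 − 0.913 = 0.087
(((q ∨ q) → p) ∨ ¬(p ∨ ¬r)) → ¬(r ∨ ¬r) = min(1, 1 − 1.000 + 0.087) = min(1, 0.087) = 0.087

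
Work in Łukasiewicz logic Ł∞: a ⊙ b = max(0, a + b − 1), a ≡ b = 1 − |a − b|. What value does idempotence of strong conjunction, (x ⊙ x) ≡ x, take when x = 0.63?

x ⊙ x = max(0, 0.63 + 0.63 − 1) = max(0, 0.26) = 0.26
(x ⊙ x) ≡ x = 1 − |0.26 − 0.63| = 1 − 0.37 = 0.63
(The value 0.63 < 1 shows this instance is not satisfied; fails in Ł∞ since a ⊗ a = max(0, 2a−1) ≠ a in general.)

0.63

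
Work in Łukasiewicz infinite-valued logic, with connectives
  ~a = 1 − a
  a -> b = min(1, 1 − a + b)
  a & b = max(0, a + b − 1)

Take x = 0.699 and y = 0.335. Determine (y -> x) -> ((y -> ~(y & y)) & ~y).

y -> x = min(1, 1 − 0.335 + 0.699) = min(1, 1.364) = 1.000
y & y = max(0, 0.335 + 0.335 − 1) = max(0, -0.330) = 0.000
~(y & y) = 1 − 0.000 = 1.000
y -> ~(y & y) = min(1, 1 − 0.335 + 1.000) = min(1, 1.665) = 1.000
~y = 1 − 0.335 = 0.665
(y -> ~(y & y)) & ~y = max(0, 1.000 + 0.665 − 1) = max(0, 0.665) = 0.665
(y -> x) -> ((y -> ~(y & y)) & ~y) = min(1, 1 − 1.000 + 0.665) = min(1, 0.665) = 0.665

0.665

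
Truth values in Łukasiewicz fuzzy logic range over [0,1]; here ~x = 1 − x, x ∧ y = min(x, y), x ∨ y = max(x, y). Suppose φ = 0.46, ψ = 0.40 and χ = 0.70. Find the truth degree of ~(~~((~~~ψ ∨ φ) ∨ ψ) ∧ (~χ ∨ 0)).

0.70

~ψ = 1 − 0.40 = 0.60
~~ψ = 1 − 0.60 = 0.40
~~~ψ = 1 − 0.40 = 0.60
~~~ψ ∨ φ = max(0.60, 0.46) = 0.60
(~~~ψ ∨ φ) ∨ ψ = max(0.60, 0.40) = 0.60
~((~~~ψ ∨ φ) ∨ ψ) = 1 − 0.60 = 0.40
~~((~~~ψ ∨ φ) ∨ ψ) = 1 − 0.40 = 0.60
~χ = 1 − 0.70 = 0.30
~χ ∨ 0 = max(0.30, 0.00) = 0.30
~~((~~~ψ ∨ φ) ∨ ψ) ∧ (~χ ∨ 0) = min(0.60, 0.30) = 0.30
~(~~((~~~ψ ∨ φ) ∨ ψ) ∧ (~χ ∨ 0)) = 1 − 0.30 = 0.70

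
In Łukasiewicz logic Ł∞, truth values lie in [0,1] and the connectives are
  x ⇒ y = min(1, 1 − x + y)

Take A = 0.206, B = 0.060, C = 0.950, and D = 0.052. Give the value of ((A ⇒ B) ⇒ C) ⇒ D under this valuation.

A ⇒ B = min(1, 1 − 0.206 + 0.060) = min(1, 0.854) = 0.854
(A ⇒ B) ⇒ C = min(1, 1 − 0.854 + 0.950) = min(1, 1.096) = 1.000
((A ⇒ B) ⇒ C) ⇒ D = min(1, 1 − 1.000 + 0.052) = min(1, 0.052) = 0.052

0.052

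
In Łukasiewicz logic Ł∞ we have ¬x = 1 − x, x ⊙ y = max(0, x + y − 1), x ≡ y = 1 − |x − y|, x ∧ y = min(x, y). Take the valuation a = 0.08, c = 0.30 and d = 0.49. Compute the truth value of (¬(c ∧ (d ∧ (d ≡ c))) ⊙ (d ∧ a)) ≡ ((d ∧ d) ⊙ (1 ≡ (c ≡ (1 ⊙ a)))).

d ≡ c = 1 − |0.49 − 0.30| = 1 − 0.19 = 0.81
d ∧ (d ≡ c) = min(0.49, 0.81) = 0.49
c ∧ (d ∧ (d ≡ c)) = min(0.30, 0.49) = 0.30
¬(c ∧ (d ∧ (d ≡ c))) = 1 − 0.30 = 0.70
d ∧ a = min(0.49, 0.08) = 0.08
¬(c ∧ (d ∧ (d ≡ c))) ⊙ (d ∧ a) = max(0, 0.70 + 0.08 − 1) = max(0, -0.22) = 0.00
d ∧ d = min(0.49, 0.49) = 0.49
1 ⊙ a = max(0, 1.00 + 0.08 − 1) = max(0, 0.08) = 0.08
c ≡ (1 ⊙ a) = 1 − |0.30 − 0.08| = 1 − 0.22 = 0.78
1 ≡ (c ≡ (1 ⊙ a)) = 1 − |1.00 − 0.78| = 1 − 0.22 = 0.78
(d ∧ d) ⊙ (1 ≡ (c ≡ (1 ⊙ a))) = max(0, 0.49 + 0.78 − 1) = max(0, 0.27) = 0.27
(¬(c ∧ (d ∧ (d ≡ c))) ⊙ (d ∧ a)) ≡ ((d ∧ d) ⊙ (1 ≡ (c ≡ (1 ⊙ a)))) = 1 − |0.00 − 0.27| = 1 − 0.27 = 0.73

0.73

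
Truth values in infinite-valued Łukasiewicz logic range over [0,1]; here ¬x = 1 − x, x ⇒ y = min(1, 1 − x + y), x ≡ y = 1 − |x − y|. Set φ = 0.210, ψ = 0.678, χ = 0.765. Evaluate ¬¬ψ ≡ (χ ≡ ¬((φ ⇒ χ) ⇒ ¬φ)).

0.767

¬ψ = 1 − 0.678 = 0.322
¬¬ψ = 1 − 0.322 = 0.678
φ ⇒ χ = min(1, 1 − 0.210 + 0.765) = min(1, 1.555) = 1.000
¬φ = 1 − 0.210 = 0.790
(φ ⇒ χ) ⇒ ¬φ = min(1, 1 − 1.000 + 0.790) = min(1, 0.790) = 0.790
¬((φ ⇒ χ) ⇒ ¬φ) = 1 − 0.790 = 0.210
χ ≡ ¬((φ ⇒ χ) ⇒ ¬φ) = 1 − |0.765 − 0.210| = 1 − 0.555 = 0.445
¬¬ψ ≡ (χ ≡ ¬((φ ⇒ χ) ⇒ ¬φ)) = 1 − |0.678 − 0.445| = 1 − 0.233 = 0.767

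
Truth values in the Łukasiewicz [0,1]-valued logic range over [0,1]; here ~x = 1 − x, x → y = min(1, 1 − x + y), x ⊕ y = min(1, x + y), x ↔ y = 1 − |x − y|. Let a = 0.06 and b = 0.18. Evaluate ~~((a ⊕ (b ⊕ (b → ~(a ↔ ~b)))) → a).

~b = 1 − 0.18 = 0.82
a ↔ ~b = 1 − |0.06 − 0.82| = 1 − 0.76 = 0.24
~(a ↔ ~b) = 1 − 0.24 = 0.76
b → ~(a ↔ ~b) = min(1, 1 − 0.18 + 0.76) = min(1, 1.58) = 1.00
b ⊕ (b → ~(a ↔ ~b)) = min(1, 0.18 + 1.00) = min(1, 1.18) = 1.00
a ⊕ (b ⊕ (b → ~(a ↔ ~b))) = min(1, 0.06 + 1.00) = min(1, 1.06) = 1.00
(a ⊕ (b ⊕ (b → ~(a ↔ ~b)))) → a = min(1, 1 − 1.00 + 0.06) = min(1, 0.06) = 0.06
~((a ⊕ (b ⊕ (b → ~(a ↔ ~b)))) → a) = 1 − 0.06 = 0.94
~~((a ⊕ (b ⊕ (b → ~(a ↔ ~b)))) → a) = 1 − 0.94 = 0.06

0.06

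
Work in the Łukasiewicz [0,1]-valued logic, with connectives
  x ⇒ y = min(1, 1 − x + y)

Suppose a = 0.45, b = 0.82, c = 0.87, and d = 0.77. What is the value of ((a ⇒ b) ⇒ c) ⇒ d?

0.90

a ⇒ b = min(1, 1 − 0.45 + 0.82) = min(1, 1.37) = 1.00
(a ⇒ b) ⇒ c = min(1, 1 − 1.00 + 0.87) = min(1, 0.87) = 0.87
((a ⇒ b) ⇒ c) ⇒ d = min(1, 1 − 0.87 + 0.77) = min(1, 0.90) = 0.90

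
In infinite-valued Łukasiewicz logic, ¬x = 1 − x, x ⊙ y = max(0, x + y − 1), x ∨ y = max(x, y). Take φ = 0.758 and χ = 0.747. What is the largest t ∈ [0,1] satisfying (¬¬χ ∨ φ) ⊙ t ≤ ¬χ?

0.495

¬χ = 1 − 0.747 = 0.253
¬¬χ = 1 − 0.253 = 0.747
¬¬χ ∨ φ = max(0.747, 0.758) = 0.758
So the left factor is ¬¬χ ∨ φ = 0.758.
So the right-hand bound is ¬χ = 0.253.
The residuum of the Łukasiewicz t-norm gives the supremum: min(1, 1 − 0.758 + 0.253).
1 − 0.758 + 0.253 = 0.495, so t = min(1, 0.495) = 0.495.
Check: 0.758 ⊙ 0.495 = max(0, 0.253) = 0.253 ≤ 0.253.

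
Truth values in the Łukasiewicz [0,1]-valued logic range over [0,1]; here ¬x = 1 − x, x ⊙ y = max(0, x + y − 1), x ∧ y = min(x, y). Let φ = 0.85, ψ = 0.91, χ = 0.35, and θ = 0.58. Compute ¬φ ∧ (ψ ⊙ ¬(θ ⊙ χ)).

0.15

¬φ = 1 − 0.85 = 0.15
θ ⊙ χ = max(0, 0.58 + 0.35 − 1) = max(0, -0.07) = 0.00
¬(θ ⊙ χ) = 1 − 0.00 = 1.00
ψ ⊙ ¬(θ ⊙ χ) = max(0, 0.91 + 1.00 − 1) = max(0, 0.91) = 0.91
¬φ ∧ (ψ ⊙ ¬(θ ⊙ χ)) = min(0.15, 0.91) = 0.15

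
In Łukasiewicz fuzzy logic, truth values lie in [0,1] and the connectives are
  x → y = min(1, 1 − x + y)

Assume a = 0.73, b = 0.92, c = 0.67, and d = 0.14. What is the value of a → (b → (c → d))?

c → d = min(1, 1 − 0.67 + 0.14) = min(1, 0.47) = 0.47
b → (c → d) = min(1, 1 − 0.92 + 0.47) = min(1, 0.55) = 0.55
a → (b → (c → d)) = min(1, 1 − 0.73 + 0.55) = min(1, 0.82) = 0.82

0.82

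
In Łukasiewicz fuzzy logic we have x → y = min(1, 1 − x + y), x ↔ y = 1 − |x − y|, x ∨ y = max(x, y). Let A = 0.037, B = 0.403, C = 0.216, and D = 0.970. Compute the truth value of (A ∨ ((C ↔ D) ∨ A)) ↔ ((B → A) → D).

C ↔ D = 1 − |0.216 − 0.970| = 1 − 0.754 = 0.246
(C ↔ D) ∨ A = max(0.246, 0.037) = 0.246
A ∨ ((C ↔ D) ∨ A) = max(0.037, 0.246) = 0.246
B → A = min(1, 1 − 0.403 + 0.037) = min(1, 0.634) = 0.634
(B → A) → D = min(1, 1 − 0.634 + 0.970) = min(1, 1.336) = 1.000
(A ∨ ((C ↔ D) ∨ A)) ↔ ((B → A) → D) = 1 − |0.246 − 1.000| = 1 − 0.754 = 0.246

0.246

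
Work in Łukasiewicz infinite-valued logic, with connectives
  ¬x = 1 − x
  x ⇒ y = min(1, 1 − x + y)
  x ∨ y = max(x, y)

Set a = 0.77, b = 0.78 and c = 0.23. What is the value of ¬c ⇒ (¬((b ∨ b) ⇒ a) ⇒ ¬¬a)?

1.00

¬c = 1 − 0.23 = 0.77
b ∨ b = max(0.78, 0.78) = 0.78
(b ∨ b) ⇒ a = min(1, 1 − 0.78 + 0.77) = min(1, 0.99) = 0.99
¬((b ∨ b) ⇒ a) = 1 − 0.99 = 0.01
¬a = 1 − 0.77 = 0.23
¬¬a = 1 − 0.23 = 0.77
¬((b ∨ b) ⇒ a) ⇒ ¬¬a = min(1, 1 − 0.01 + 0.77) = min(1, 1.76) = 1.00
¬c ⇒ (¬((b ∨ b) ⇒ a) ⇒ ¬¬a) = min(1, 1 − 0.77 + 1.00) = min(1, 1.23) = 1.00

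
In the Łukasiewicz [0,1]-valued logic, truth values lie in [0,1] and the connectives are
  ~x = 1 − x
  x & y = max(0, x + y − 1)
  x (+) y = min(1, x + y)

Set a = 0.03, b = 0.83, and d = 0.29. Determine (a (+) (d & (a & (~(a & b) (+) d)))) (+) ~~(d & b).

0.15

a & b = max(0, 0.03 + 0.83 − 1) = max(0, -0.14) = 0.00
~(a & b) = 1 − 0.00 = 1.00
~(a & b) (+) d = min(1, 1.00 + 0.29) = min(1, 1.29) = 1.00
a & (~(a & b) (+) d) = max(0, 0.03 + 1.00 − 1) = max(0, 0.03) = 0.03
d & (a & (~(a & b) (+) d)) = max(0, 0.29 + 0.03 − 1) = max(0, -0.68) = 0.00
a (+) (d & (a & (~(a & b) (+) d))) = min(1, 0.03 + 0.00) = min(1, 0.03) = 0.03
d & b = max(0, 0.29 + 0.83 − 1) = max(0, 0.12) = 0.12
~(d & b) = 1 − 0.12 = 0.88
~~(d & b) = 1 − 0.88 = 0.12
(a (+) (d & (a & (~(a & b) (+) d)))) (+) ~~(d & b) = min(1, 0.03 + 0.12) = min(1, 0.15) = 0.15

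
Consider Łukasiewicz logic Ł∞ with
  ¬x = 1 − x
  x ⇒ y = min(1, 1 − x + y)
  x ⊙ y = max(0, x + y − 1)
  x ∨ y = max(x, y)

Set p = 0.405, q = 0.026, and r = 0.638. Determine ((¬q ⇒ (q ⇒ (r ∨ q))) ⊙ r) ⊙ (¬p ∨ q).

0.233

¬q = 1 − 0.026 = 0.974
r ∨ q = max(0.638, 0.026) = 0.638
q ⇒ (r ∨ q) = min(1, 1 − 0.026 + 0.638) = min(1, 1.612) = 1.000
¬q ⇒ (q ⇒ (r ∨ q)) = min(1, 1 − 0.974 + 1.000) = min(1, 1.026) = 1.000
(¬q ⇒ (q ⇒ (r ∨ q))) ⊙ r = max(0, 1.000 + 0.638 − 1) = max(0, 0.638) = 0.638
¬p = 1 − 0.405 = 0.595
¬p ∨ q = max(0.595, 0.026) = 0.595
((¬q ⇒ (q ⇒ (r ∨ q))) ⊙ r) ⊙ (¬p ∨ q) = max(0, 0.638 + 0.595 − 1) = max(0, 0.233) = 0.233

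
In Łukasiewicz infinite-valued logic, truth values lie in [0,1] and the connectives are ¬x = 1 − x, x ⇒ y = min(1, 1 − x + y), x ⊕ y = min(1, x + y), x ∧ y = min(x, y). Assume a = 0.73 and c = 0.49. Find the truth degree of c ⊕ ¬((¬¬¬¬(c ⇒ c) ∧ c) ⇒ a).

0.49

c ⇒ c = min(1, 1 − 0.49 + 0.49) = min(1, 1.00) = 1.00
¬(c ⇒ c) = 1 − 1.00 = 0.00
¬¬(c ⇒ c) = 1 − 0.00 = 1.00
¬¬¬(c ⇒ c) = 1 − 1.00 = 0.00
¬¬¬¬(c ⇒ c) = 1 − 0.00 = 1.00
¬¬¬¬(c ⇒ c) ∧ c = min(1.00, 0.49) = 0.49
(¬¬¬¬(c ⇒ c) ∧ c) ⇒ a = min(1, 1 − 0.49 + 0.73) = min(1, 1.24) = 1.00
¬((¬¬¬¬(c ⇒ c) ∧ c) ⇒ a) = 1 − 1.00 = 0.00
c ⊕ ¬((¬¬¬¬(c ⇒ c) ∧ c) ⇒ a) = min(1, 0.49 + 0.00) = min(1, 0.49) = 0.49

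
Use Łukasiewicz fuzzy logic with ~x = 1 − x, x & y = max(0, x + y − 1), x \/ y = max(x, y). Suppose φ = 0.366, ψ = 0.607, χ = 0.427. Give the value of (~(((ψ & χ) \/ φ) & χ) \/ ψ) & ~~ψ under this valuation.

ψ & χ = max(0, 0.607 + 0.427 − 1) = max(0, 0.034) = 0.034
(ψ & χ) \/ φ = max(0.034, 0.366) = 0.366
((ψ & χ) \/ φ) & χ = max(0, 0.366 + 0.427 − 1) = max(0, -0.207) = 0.000
~(((ψ & χ) \/ φ) & χ) = 1 − 0.000 = 1.000
~(((ψ & χ) \/ φ) & χ) \/ ψ = max(1.000, 0.607) = 1.000
~ψ = 1 − 0.607 = 0.393
~~ψ = 1 − 0.393 = 0.607
(~(((ψ & χ) \/ φ) & χ) \/ ψ) & ~~ψ = max(0, 1.000 + 0.607 − 1) = max(0, 0.607) = 0.607

0.607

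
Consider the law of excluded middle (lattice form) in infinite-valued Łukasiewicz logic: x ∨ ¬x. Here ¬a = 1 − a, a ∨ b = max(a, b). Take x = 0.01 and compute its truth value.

¬x = 1 − 0.01 = 0.99
x ∨ ¬x = max(0.01, 0.99) = 0.99
(The value 0.99 < 1 shows this instance is not satisfied; not a Ł∞-tautology — its value is max(a, 1−a).)

0.99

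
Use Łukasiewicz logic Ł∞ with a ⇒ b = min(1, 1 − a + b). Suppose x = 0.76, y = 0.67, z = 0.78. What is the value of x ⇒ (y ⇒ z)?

y ⇒ z = min(1, 1 − 0.67 + 0.78) = min(1, 1.11) = 1.00
x ⇒ (y ⇒ z) = min(1, 1 − 0.76 + 1.00) = min(1, 1.24) = 1.00

1.00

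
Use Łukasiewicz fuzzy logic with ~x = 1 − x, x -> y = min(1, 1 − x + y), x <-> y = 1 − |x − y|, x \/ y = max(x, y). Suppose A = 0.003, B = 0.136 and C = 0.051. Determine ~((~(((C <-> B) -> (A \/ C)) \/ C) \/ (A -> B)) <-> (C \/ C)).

0.949

C <-> B = 1 − |0.051 − 0.136| = 1 − 0.085 = 0.915
A \/ C = max(0.003, 0.051) = 0.051
(C <-> B) -> (A \/ C) = min(1, 1 − 0.915 + 0.051) = min(1, 0.136) = 0.136
((C <-> B) -> (A \/ C)) \/ C = max(0.136, 0.051) = 0.136
~(((C <-> B) -> (A \/ C)) \/ C) = 1 − 0.136 = 0.864
A -> B = min(1, 1 − 0.003 + 0.136) = min(1, 1.133) = 1.000
~(((C <-> B) -> (A \/ C)) \/ C) \/ (A -> B) = max(0.864, 1.000) = 1.000
C \/ C = max(0.051, 0.051) = 0.051
(~(((C <-> B) -> (A \/ C)) \/ C) \/ (A -> B)) <-> (C \/ C) = 1 − |1.000 − 0.051| = 1 − 0.949 = 0.051
~((~(((C <-> B) -> (A \/ C)) \/ C) \/ (A -> B)) <-> (C \/ C)) = 1 − 0.051 = 0.949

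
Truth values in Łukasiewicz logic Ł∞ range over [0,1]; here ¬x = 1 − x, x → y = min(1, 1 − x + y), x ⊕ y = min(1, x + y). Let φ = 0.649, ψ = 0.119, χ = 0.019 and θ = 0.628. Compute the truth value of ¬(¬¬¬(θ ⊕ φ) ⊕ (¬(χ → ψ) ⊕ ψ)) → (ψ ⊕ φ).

0.887

θ ⊕ φ = min(1, 0.628 + 0.649) = min(1, 1.277) = 1.000
¬(θ ⊕ φ) = 1 − 1.000 = 0.000
¬¬(θ ⊕ φ) = 1 − 0.000 = 1.000
¬¬¬(θ ⊕ φ) = 1 − 1.000 = 0.000
χ → ψ = min(1, 1 − 0.019 + 0.119) = min(1, 1.100) = 1.000
¬(χ → ψ) = 1 − 1.000 = 0.000
¬(χ → ψ) ⊕ ψ = min(1, 0.000 + 0.119) = min(1, 0.119) = 0.119
¬¬¬(θ ⊕ φ) ⊕ (¬(χ → ψ) ⊕ ψ) = min(1, 0.000 + 0.119) = min(1, 0.119) = 0.119
¬(¬¬¬(θ ⊕ φ) ⊕ (¬(χ → ψ) ⊕ ψ)) = 1 − 0.119 = 0.881
ψ ⊕ φ = min(1, 0.119 + 0.649) = min(1, 0.768) = 0.768
¬(¬¬¬(θ ⊕ φ) ⊕ (¬(χ → ψ) ⊕ ψ)) → (ψ ⊕ φ) = min(1, 1 − 0.881 + 0.768) = min(1, 0.887) = 0.887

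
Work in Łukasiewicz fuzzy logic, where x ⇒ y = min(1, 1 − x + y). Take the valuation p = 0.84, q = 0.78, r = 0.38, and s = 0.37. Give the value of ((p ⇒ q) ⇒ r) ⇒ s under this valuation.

0.93

p ⇒ q = min(1, 1 − 0.84 + 0.78) = min(1, 0.94) = 0.94
(p ⇒ q) ⇒ r = min(1, 1 − 0.94 + 0.38) = min(1, 0.44) = 0.44
((p ⇒ q) ⇒ r) ⇒ s = min(1, 1 − 0.44 + 0.37) = min(1, 0.93) = 0.93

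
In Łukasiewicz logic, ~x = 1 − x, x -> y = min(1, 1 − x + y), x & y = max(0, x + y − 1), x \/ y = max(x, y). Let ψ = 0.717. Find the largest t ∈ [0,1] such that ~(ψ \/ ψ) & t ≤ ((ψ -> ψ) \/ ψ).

1.000

ψ \/ ψ = max(0.717, 0.717) = 0.717
~(ψ \/ ψ) = 1 − 0.717 = 0.283
So the left factor is ~(ψ \/ ψ) = 0.283.
ψ -> ψ = min(1, 1 − 0.717 + 0.717) = min(1, 1.000) = 1.000
(ψ -> ψ) \/ ψ = max(1.000, 0.717) = 1.000
So the right-hand bound is (ψ -> ψ) \/ ψ = 1.000.
The residuum of the Łukasiewicz t-norm gives the supremum: min(1, 1 − 0.283 + 1.000).
1 − 0.283 + 1.000 = 1.717, so t = min(1, 1.717) = 1.000.
Check: 0.283 & 1.000 = max(0, 0.283) = 0.283 ≤ 1.000.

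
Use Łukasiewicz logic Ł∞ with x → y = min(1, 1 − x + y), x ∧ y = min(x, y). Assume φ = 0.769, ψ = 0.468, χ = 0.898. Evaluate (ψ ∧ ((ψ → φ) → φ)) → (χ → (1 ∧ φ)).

ψ → φ = min(1, 1 − 0.468 + 0.769) = min(1, 1.301) = 1.000
(ψ → φ) → φ = min(1, 1 − 1.000 + 0.769) = min(1, 0.769) = 0.769
ψ ∧ ((ψ → φ) → φ) = min(0.468, 0.769) = 0.468
1 ∧ φ = min(1.000, 0.769) = 0.769
χ → (1 ∧ φ) = min(1, 1 − 0.898 + 0.769) = min(1, 0.871) = 0.871
(ψ ∧ ((ψ → φ) → φ)) → (χ → (1 ∧ φ)) = min(1, 1 − 0.468 + 0.871) = min(1, 1.403) = 1.000

1.000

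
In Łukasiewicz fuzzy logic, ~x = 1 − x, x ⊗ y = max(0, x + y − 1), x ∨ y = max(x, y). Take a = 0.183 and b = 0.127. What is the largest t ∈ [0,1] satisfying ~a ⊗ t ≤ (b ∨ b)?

0.310

~a = 1 − 0.183 = 0.817
So the left factor is ~a = 0.817.
b ∨ b = max(0.127, 0.127) = 0.127
So the right-hand bound is b ∨ b = 0.127.
The residuum of the Łukasiewicz t-norm gives the supremum: min(1, 1 − 0.817 + 0.127).
1 − 0.817 + 0.127 = 0.310, so t = min(1, 0.310) = 0.310.
Check: 0.817 ⊗ 0.310 = max(0, 0.127) = 0.127 ≤ 0.127.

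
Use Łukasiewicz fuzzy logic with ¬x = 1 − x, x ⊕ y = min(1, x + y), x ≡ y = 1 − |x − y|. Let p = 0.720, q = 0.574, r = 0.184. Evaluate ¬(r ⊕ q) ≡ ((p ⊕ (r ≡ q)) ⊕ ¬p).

0.242

r ⊕ q = min(1, 0.184 + 0.574) = min(1, 0.758) = 0.758
¬(r ⊕ q) = 1 − 0.758 = 0.242
r ≡ q = 1 − |0.184 − 0.574| = 1 − 0.390 = 0.610
p ⊕ (r ≡ q) = min(1, 0.720 + 0.610) = min(1, 1.330) = 1.000
¬p = 1 − 0.720 = 0.280
(p ⊕ (r ≡ q)) ⊕ ¬p = min(1, 1.000 + 0.280) = min(1, 1.280) = 1.000
¬(r ⊕ q) ≡ ((p ⊕ (r ≡ q)) ⊕ ¬p) = 1 − |0.242 − 1.000| = 1 − 0.758 = 0.242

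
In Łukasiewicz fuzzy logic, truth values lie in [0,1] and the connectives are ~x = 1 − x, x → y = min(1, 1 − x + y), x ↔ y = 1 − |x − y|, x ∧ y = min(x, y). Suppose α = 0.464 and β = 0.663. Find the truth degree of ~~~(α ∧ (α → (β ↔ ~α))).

~α = 1 − 0.464 = 0.536
β ↔ ~α = 1 − |0.663 − 0.536| = 1 − 0.127 = 0.873
α → (β ↔ ~α) = min(1, 1 − 0.464 + 0.873) = min(1, 1.409) = 1.000
α ∧ (α → (β ↔ ~α)) = min(0.464, 1.000) = 0.464
~(α ∧ (α → (β ↔ ~α))) = 1 − 0.464 = 0.536
~~(α ∧ (α → (β ↔ ~α))) = 1 − 0.536 = 0.464
~~~(α ∧ (α → (β ↔ ~α))) = 1 − 0.464 = 0.536

0.536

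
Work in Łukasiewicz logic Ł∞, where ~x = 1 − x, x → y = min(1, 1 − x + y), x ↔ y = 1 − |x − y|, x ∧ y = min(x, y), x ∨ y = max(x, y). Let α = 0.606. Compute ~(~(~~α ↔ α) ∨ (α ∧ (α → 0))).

~α = 1 − 0.606 = 0.394
~~α = 1 − 0.394 = 0.606
~~α ↔ α = 1 − |0.606 − 0.606| = 1 − 0.000 = 1.000
~(~~α ↔ α) = 1 − 1.000 = 0.000
α → 0 = min(1, 1 − 0.606 + 0.000) = min(1, 0.394) = 0.394
α ∧ (α → 0) = min(0.606, 0.394) = 0.394
~(~~α ↔ α) ∨ (α ∧ (α → 0)) = max(0.000, 0.394) = 0.394
~(~(~~α ↔ α) ∨ (α ∧ (α → 0))) = 1 − 0.394 = 0.606

0.606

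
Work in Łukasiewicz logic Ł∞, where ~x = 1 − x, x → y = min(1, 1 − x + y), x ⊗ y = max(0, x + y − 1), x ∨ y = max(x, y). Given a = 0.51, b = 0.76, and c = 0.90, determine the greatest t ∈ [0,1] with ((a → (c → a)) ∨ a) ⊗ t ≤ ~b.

0.24

c → a = min(1, 1 − 0.90 + 0.51) = min(1, 0.61) = 0.61
a → (c → a) = min(1, 1 − 0.51 + 0.61) = min(1, 1.10) = 1.00
(a → (c → a)) ∨ a = max(1.00, 0.51) = 1.00
So the left factor is (a → (c → a)) ∨ a = 1.00.
~b = 1 − 0.76 = 0.24
So the right-hand bound is ~b = 0.24.
The residuum of the Łukasiewicz t-norm gives the supremum: min(1, 1 − 1.00 + 0.24).
1 − 1.00 + 0.24 = 0.24, so t = min(1, 0.24) = 0.24.
Check: 1.00 ⊗ 0.24 = max(0, 0.24) = 0.24 ≤ 0.24.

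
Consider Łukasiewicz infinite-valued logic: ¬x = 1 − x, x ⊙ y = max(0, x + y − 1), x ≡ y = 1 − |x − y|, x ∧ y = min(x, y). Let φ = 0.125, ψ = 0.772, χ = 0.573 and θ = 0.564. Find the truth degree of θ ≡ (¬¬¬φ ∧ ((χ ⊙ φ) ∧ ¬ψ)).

¬φ = 1 − 0.125 = 0.875
¬¬φ = 1 − 0.875 = 0.125
¬¬¬φ = 1 − 0.125 = 0.875
χ ⊙ φ = max(0, 0.573 + 0.125 − 1) = max(0, -0.302) = 0.000
¬ψ = 1 − 0.772 = 0.228
(χ ⊙ φ) ∧ ¬ψ = min(0.000, 0.228) = 0.000
¬¬¬φ ∧ ((χ ⊙ φ) ∧ ¬ψ) = min(0.875, 0.000) = 0.000
θ ≡ (¬¬¬φ ∧ ((χ ⊙ φ) ∧ ¬ψ)) = 1 − |0.564 − 0.000| = 1 − 0.564 = 0.436

0.436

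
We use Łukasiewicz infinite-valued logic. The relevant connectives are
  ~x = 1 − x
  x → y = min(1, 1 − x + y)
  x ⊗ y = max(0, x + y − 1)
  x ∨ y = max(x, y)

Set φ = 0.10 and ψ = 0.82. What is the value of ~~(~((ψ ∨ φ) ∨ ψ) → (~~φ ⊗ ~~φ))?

ψ ∨ φ = max(0.82, 0.10) = 0.82
(ψ ∨ φ) ∨ ψ = max(0.82, 0.82) = 0.82
~((ψ ∨ φ) ∨ ψ) = 1 − 0.82 = 0.18
~φ = 1 − 0.10 = 0.90
~~φ = 1 − 0.90 = 0.10
~~φ ⊗ ~~φ = max(0, 0.10 + 0.10 − 1) = max(0, -0.80) = 0.00
~((ψ ∨ φ) ∨ ψ) → (~~φ ⊗ ~~φ) = min(1, 1 − 0.18 + 0.00) = min(1, 0.82) = 0.82
~(~((ψ ∨ φ) ∨ ψ) → (~~φ ⊗ ~~φ)) = 1 − 0.82 = 0.18
~~(~((ψ ∨ φ) ∨ ψ) → (~~φ ⊗ ~~φ)) = 1 − 0.18 = 0.82

0.82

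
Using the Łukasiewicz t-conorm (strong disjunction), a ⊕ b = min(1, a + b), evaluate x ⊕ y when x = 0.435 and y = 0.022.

x ⊕ y = min(1, 0.435 + 0.022) = min(1, 0.457) = 0.457
For comparison, the Gödel t-conorm max(a, b) would give 0.435.

0.457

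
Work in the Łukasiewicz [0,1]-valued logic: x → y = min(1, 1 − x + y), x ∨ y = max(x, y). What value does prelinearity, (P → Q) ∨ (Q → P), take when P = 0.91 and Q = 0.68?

1.00

P → Q = min(1, 1 − 0.91 + 0.68) = min(1, 0.77) = 0.77
Q → P = min(1, 1 − 0.68 + 0.91) = min(1, 1.23) = 1.00
(P → Q) ∨ (Q → P) = max(0.77, 1.00) = 1.00
(As expected: a Ł∞-tautology — holds in every MV-chain.)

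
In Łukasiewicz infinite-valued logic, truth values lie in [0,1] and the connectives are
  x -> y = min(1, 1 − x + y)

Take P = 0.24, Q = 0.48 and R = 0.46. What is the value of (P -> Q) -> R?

P -> Q = min(1, 1 − 0.24 + 0.48) = min(1, 1.24) = 1.00
(P -> Q) -> R = min(1, 1 − 1.00 + 0.46) = min(1, 0.46) = 0.46

0.46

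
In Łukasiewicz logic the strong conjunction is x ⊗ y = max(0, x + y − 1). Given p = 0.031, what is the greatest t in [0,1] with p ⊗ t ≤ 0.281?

1.000

The residuum of the Łukasiewicz t-norm gives the supremum: min(1, 1 − 0.031 + 0.281).
1 − 0.031 + 0.281 = 1.250, so t = min(1, 1.250) = 1.000.
Check: 0.031 ⊗ 1.000 = max(0, 0.031) = 0.031 ≤ 0.281.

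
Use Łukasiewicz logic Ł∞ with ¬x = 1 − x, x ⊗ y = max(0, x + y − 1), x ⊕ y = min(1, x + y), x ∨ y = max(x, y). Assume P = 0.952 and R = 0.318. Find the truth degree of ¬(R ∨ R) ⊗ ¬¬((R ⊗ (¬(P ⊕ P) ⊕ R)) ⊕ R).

0.000

R ∨ R = max(0.318, 0.318) = 0.318
¬(R ∨ R) = 1 − 0.318 = 0.682
P ⊕ P = min(1, 0.952 + 0.952) = min(1, 1.904) = 1.000
¬(P ⊕ P) = 1 − 1.000 = 0.000
¬(P ⊕ P) ⊕ R = min(1, 0.000 + 0.318) = min(1, 0.318) = 0.318
R ⊗ (¬(P ⊕ P) ⊕ R) = max(0, 0.318 + 0.318 − 1) = max(0, -0.364) = 0.000
(R ⊗ (¬(P ⊕ P) ⊕ R)) ⊕ R = min(1, 0.000 + 0.318) = min(1, 0.318) = 0.318
¬((R ⊗ (¬(P ⊕ P) ⊕ R)) ⊕ R) = 1 − 0.318 = 0.682
¬¬((R ⊗ (¬(P ⊕ P) ⊕ R)) ⊕ R) = 1 − 0.682 = 0.318
¬(R ∨ R) ⊗ ¬¬((R ⊗ (¬(P ⊕ P) ⊕ R)) ⊕ R) = max(0, 0.682 + 0.318 − 1) = max(0, 0.000) = 0.000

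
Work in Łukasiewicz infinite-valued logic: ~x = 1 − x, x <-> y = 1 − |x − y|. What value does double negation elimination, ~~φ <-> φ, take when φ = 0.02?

1.00

~φ = 1 − 0.02 = 0.98
~~φ = 1 − 0.98 = 0.02
~~φ <-> φ = 1 − |0.02 − 0.02| = 1 − 0.00 = 1.00
(As expected: always 1 in Ł∞ since negation is involutive.)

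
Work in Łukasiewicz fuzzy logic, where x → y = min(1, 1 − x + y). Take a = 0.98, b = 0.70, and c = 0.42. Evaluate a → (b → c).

b → c = min(1, 1 − 0.70 + 0.42) = min(1, 0.72) = 0.72
a → (b → c) = min(1, 1 − 0.98 + 0.72) = min(1, 0.74) = 0.74

0.74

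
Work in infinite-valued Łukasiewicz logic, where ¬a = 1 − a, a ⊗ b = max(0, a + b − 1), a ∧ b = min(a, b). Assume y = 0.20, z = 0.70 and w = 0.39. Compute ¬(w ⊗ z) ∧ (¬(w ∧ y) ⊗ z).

0.50

w ⊗ z = max(0, 0.39 + 0.70 − 1) = max(0, 0.09) = 0.09
¬(w ⊗ z) = 1 − 0.09 = 0.91
w ∧ y = min(0.39, 0.20) = 0.20
¬(w ∧ y) = 1 − 0.20 = 0.80
¬(w ∧ y) ⊗ z = max(0, 0.80 + 0.70 − 1) = max(0, 0.50) = 0.50
¬(w ⊗ z) ∧ (¬(w ∧ y) ⊗ z) = min(0.91, 0.50) = 0.50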